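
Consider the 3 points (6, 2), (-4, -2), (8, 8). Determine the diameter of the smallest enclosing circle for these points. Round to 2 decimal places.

Call the three points A, B, C in the order given.
Side lengths²: AB² = 116, AC² = 40, BC² = 244.
Since BC² = 244 ≥ 116 + 40 = 156, the angle opposite BC is not acute, so the smallest enclosing circle has BC as diameter.
Centre = midpoint of BC = (2, 3), r² = 244/4 = 61.
Diameter = 2r = 2√61 ≈ 15.62.

15.62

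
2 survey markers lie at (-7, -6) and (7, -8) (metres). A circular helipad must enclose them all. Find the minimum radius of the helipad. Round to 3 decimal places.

The smallest circle enclosing two points has them as diameter endpoints.
Centre = midpoint = (0, -7); r² = |(-7, -6)−(7, -8)|²/4 = 200/4 = 50.
r = √50 ≈ 7.071.

7.071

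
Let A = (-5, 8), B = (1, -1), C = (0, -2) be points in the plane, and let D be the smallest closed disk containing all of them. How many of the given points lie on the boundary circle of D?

2

Side lengths²: AB² = 117, AC² = 125, BC² = 2.
Since AC² = 125 ≥ 117 + 2 = 119, the angle opposite AC is not acute, so the smallest enclosing circle has AC as diameter.
Centre = midpoint of AC = (-2.5, 3), r² = 125/4 = 31.25.
The points at distance exactly r from the centre are A, C — 2 points.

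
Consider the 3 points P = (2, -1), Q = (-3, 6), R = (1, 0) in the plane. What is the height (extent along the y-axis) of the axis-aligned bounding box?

max y = 6, min y = -1, so height = 7.

7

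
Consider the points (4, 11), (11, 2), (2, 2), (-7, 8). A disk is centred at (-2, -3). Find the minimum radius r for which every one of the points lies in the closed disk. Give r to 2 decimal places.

15.23

The required radius is the distance from (-2, -3) to the farthest point.
Squared distances: 232, 194, 41, 146.
Maximum is 232, attained at (4, 11).
r = √232 ≈ 15.23.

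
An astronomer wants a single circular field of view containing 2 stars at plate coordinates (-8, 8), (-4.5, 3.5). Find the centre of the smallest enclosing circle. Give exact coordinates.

(-6.25, 5.75)

The smallest circle enclosing two points has them as diameter endpoints.
Centre = midpoint = (-6.25, 5.75); r² = |(-8, 8)−(-4.5, 3.5)|²/4 = 32.5/4 = 8.125.
Centre = (-6.25, 5.75).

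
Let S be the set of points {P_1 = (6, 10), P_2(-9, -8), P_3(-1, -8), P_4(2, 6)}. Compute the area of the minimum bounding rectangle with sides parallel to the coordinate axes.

x ranges over [-9, 6], width 15.
y ranges over [-8, 10], height 18.
Area = 15 × 18 = 270.

270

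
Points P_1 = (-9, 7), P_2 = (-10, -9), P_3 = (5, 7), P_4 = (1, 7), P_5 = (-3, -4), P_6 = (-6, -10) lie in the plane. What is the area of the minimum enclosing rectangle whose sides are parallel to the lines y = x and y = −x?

310

In coordinates u = x + y, v = x − y the rectangle is axis-aligned; the map (x,y)→(u,v) scales areas by 2.
u-values: -2, -19, 12, 8, -7, -16; range = 12 − (-19) = 31.
v-values: -16, -1, -2, -6, 1, 4; range = 4 − (-16) = 20.
Area = (31 × 20) / 2 = 310.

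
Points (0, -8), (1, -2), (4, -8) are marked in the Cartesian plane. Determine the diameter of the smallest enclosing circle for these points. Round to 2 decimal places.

6.80

Call the three points A, B, C in the order given.
Side lengths²: AB² = 37, AC² = 16, BC² = 45.
Since BC² = 45 < 37 + 16 = 53, the triangle is acute, so the smallest enclosing circle is the circumcircle.
Circumcentre = (2, -5.25), r² = 11.5625.
Diameter = 2r = 2√(11.5625) ≈ 6.80.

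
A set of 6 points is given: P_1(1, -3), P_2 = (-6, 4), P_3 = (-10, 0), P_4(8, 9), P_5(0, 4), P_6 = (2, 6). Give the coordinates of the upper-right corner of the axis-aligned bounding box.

x-range [-10, 8], y-range [-3, 9].
The upper-right corner is (8, 9).

(8, 9)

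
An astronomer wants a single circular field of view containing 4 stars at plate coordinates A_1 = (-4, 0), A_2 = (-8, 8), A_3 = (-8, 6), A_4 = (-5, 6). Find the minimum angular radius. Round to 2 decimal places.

4.47

The farthest pair is A_1–A_2 with squared distance 80. The circle on this segment as diameter has centre (-6, 4) and r² = 80/4 = 20.
Check A_3: distance² to centre = 8 ≤ 20, so it lies inside.
All remaining points lie in this disk, and no smaller disk contains both endpoints, so this is the minimum enclosing circle.
r = √20 ≈ 4.47.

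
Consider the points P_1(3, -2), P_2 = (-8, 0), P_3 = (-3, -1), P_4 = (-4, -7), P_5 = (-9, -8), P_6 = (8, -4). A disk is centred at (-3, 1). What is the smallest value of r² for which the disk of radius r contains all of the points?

The required radius is the distance from (-3, 1) to the farthest point.
Squared distances: 45, 26, 4, 65, 117, 146.
Maximum is 146, attained at P_6.

146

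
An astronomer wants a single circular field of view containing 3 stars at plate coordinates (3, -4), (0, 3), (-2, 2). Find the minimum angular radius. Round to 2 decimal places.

Call the three points A, B, C in the order given.
Side lengths²: AB² = 58, AC² = 61, BC² = 5.
Since AC² = 61 < 58 + 5 = 63, the triangle is acute, so the smallest enclosing circle is the circumcircle.
Circumcentre = (23/34, -29/34), r² = 8845/578.
r = √(8845/578) ≈ 3.91.

3.91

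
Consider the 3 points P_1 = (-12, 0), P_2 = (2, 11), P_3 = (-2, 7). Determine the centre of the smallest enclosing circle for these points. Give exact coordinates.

(-5, 5.5)

Side lengths²: P_1P_2² = 317, P_1P_3² = 149, P_2P_3² = 32.
Since P_1P_2² = 317 ≥ 149 + 32 = 181, the angle opposite P_1P_2 is not acute, so the smallest enclosing circle has P_1P_2 as diameter.
Centre = midpoint of P_1P_2 = (-5, 5.5), r² = 317/4 = 79.25.
Centre = (-5, 5.5).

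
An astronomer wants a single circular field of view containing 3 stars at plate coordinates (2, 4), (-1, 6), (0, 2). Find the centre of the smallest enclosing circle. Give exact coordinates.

Call the three points A, B, C in the order given.
Side lengths²: AB² = 13, AC² = 8, BC² = 17.
Since BC² = 17 < 13 + 8 = 21, the triangle is acute, so the smallest enclosing circle is the circumcircle.
Circumcentre = (-0.1, 4.1), r² = 4.42.
Centre = (-0.1, 4.1).

(-0.1, 4.1)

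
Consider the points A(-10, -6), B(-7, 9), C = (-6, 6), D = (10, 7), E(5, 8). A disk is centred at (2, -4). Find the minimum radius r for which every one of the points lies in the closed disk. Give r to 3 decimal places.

The required radius is the distance from (2, -4) to the farthest point.
Squared distances: 148, 250, 164, 185, 153.
Maximum is 250, attained at B.
r = √250 ≈ 15.811.

15.811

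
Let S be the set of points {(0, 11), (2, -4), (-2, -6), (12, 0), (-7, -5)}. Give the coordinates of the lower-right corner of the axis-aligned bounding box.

x-range [-7, 12], y-range [-6, 11].
The lower-right corner is (12, -6).

(12, -6)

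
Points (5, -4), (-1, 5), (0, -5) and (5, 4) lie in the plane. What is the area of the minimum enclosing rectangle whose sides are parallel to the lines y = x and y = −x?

105

In coordinates u = x + y, v = x − y the rectangle is axis-aligned; the map (x,y)→(u,v) scales areas by 2.
u-values: 1, 4, -5, 9; range = 9 − (-5) = 14.
v-values: 9, -6, 5, 1; range = 9 − (-6) = 15.
Area = (14 × 15) / 2 = 105.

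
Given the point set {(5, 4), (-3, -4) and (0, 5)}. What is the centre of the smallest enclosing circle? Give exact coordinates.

Call the three points A, B, C in the order given.
Side lengths²: AB² = 128, AC² = 26, BC² = 90.
Since AB² = 128 ≥ 90 + 26 = 116, the angle opposite AB is not acute, so the smallest enclosing circle has AB as diameter.
Centre = midpoint of AB = (1, 0), r² = 128/4 = 32.
Centre = (1, 0).

(1, 0)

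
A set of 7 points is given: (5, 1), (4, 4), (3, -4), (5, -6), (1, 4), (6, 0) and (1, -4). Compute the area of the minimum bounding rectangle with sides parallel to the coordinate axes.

x ranges over [1, 6], width 5.
y ranges over [-6, 4], height 10.
Area = 5 × 10 = 50.

50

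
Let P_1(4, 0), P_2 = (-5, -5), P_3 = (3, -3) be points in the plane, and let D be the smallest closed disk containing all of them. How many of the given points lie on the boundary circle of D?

2

Side lengths²: P_1P_2² = 106, P_1P_3² = 10, P_2P_3² = 68.
Since P_1P_2² = 106 ≥ 68 + 10 = 78, the angle opposite P_1P_2 is not acute, so the smallest enclosing circle has P_1P_2 as diameter.
Centre = midpoint of P_1P_2 = (-0.5, -2.5), r² = 106/4 = 26.5.
The points at distance exactly r from the centre are P_1, P_2 — 2 points.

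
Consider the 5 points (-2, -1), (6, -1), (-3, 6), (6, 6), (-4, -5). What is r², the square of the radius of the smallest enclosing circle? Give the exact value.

The minimum enclosing circle of a finite set is fixed by two of the points (as a diameter) or three (as a circumcircle).
The farthest pair is (6, 6)–(-4, -5) with squared distance 221. The circle on this segment as diameter has centre (1, 0.5) and r² = 221/4 = 55.25.
Check (-2, -1): distance² to centre = 11.25 ≤ 55.25, so it lies inside.
All remaining points lie in this disk, and no smaller disk contains both endpoints, so this is the minimum enclosing circle.

55.25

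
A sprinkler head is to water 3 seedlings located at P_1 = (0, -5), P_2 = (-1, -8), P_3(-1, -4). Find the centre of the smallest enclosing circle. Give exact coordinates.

Side lengths²: P_1P_2² = 10, P_1P_3² = 2, P_2P_3² = 16.
Since P_2P_3² = 16 ≥ 10 + 2 = 12, the angle opposite P_2P_3 is not acute, so the smallest enclosing circle has P_2P_3 as diameter.
Centre = midpoint of P_2P_3 = (-1, -6), r² = 16/4 = 4.
Centre = (-1, -6).

(-1, -6)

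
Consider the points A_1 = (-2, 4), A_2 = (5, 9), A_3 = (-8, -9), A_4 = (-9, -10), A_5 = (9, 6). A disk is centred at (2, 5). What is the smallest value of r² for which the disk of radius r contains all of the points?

346

The required radius is the distance from (2, 5) to the farthest point.
Squared distances: 17, 25, 296, 346, 50.
Maximum is 346, attained at A_4.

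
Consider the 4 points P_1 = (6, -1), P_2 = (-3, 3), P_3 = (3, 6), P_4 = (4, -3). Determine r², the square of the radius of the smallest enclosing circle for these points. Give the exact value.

14065/578

By Welzl's lemma the MEC is supported by two points (diametrically opposite) or three points (on a circumcircle).
The minimum enclosing circle is determined by three boundary points: P_1, P_2, P_3.
Their circumcentre is (55/34, 43/34) with r² = 14065/578.
The farthest remaining point P_4 is at distance² 13793/578 ≤ 14065/578.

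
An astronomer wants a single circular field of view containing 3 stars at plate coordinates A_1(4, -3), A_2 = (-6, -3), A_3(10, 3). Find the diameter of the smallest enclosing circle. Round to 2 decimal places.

Side lengths²: A_1A_2² = 100, A_1A_3² = 72, A_2A_3² = 292.
Since A_2A_3² = 292 ≥ 100 + 72 = 172, the angle opposite A_2A_3 is not acute, so the smallest enclosing circle has A_2A_3 as diameter.
Centre = midpoint of A_2A_3 = (2, 0), r² = 292/4 = 73.
Diameter = 2r = 2√73 ≈ 17.09.

17.09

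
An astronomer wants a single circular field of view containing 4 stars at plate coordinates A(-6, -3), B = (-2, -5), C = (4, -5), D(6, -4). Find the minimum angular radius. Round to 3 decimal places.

A smallest enclosing disk is always determined by at most three of the input points on its boundary.
The farthest pair is A–D with squared distance 145. The circle on this segment as diameter has centre (0, -3.5) and r² = 145/4 = 36.25.
Check B: distance² to centre = 6.25 ≤ 36.25, so it lies inside.
All remaining points lie in this disk, and no smaller disk contains both endpoints, so this is the minimum enclosing circle.
r = √(36.25) ≈ 6.021.

6.021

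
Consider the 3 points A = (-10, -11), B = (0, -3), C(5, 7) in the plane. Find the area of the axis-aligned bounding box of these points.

270

x ranges over [-10, 5], width 15.
y ranges over [-11, 7], height 18.
Area = 15 × 18 = 270.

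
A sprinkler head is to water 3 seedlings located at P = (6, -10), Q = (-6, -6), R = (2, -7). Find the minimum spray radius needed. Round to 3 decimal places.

6.325

Side lengths²: PQ² = 160, PR² = 25, QR² = 65.
Since PQ² = 160 ≥ 65 + 25 = 90, the angle opposite PQ is not acute, so the smallest enclosing circle has PQ as diameter.
Centre = midpoint of PQ = (0, -8), r² = 160/4 = 40.
r = √40 ≈ 6.325.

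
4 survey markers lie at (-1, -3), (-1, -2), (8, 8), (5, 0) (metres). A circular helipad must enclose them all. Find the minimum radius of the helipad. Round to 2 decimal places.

7.11

By Welzl's lemma the MEC is supported by two points (diametrically opposite) or three points (on a circumcircle).
The farthest pair is (-1, -3)–(8, 8) with squared distance 202. The circle on this segment as diameter has centre (3.5, 2.5) and r² = 202/4 = 50.5.
Check (-1, -2): distance² to centre = 40.5 ≤ 50.5, so it lies inside.
All remaining points lie in this disk, and no smaller disk contains both endpoints, so this is the minimum enclosing circle.
r = √(50.5) ≈ 7.11.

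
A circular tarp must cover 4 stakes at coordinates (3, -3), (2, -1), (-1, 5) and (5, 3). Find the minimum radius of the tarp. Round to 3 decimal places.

By Welzl's lemma the MEC is supported by two points (diametrically opposite) or three points (on a circumcircle).
The farthest pair is (3, -3)–(-1, 5) with squared distance 80. The circle on this segment as diameter has centre (1, 1) and r² = 80/4 = 20.
Check (2, -1): distance² to centre = 5 ≤ 20, so it lies inside.
All remaining points lie in this disk, and no smaller disk contains both endpoints, so this is the minimum enclosing circle.
r = √20 ≈ 4.472.

4.472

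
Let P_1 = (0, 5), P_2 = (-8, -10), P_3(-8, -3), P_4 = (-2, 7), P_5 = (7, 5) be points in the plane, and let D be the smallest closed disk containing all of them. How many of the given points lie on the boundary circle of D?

2

By Welzl's lemma the MEC is supported by two points (diametrically opposite) or three points (on a circumcircle).
The farthest pair is P_2–P_5 with squared distance 450. The circle on this segment as diameter has centre (-0.5, -2.5) and r² = 450/4 = 112.5.
Check P_1: distance² to centre = 56.5 ≤ 112.5, so it lies inside.
All remaining points lie in this disk, and no smaller disk contains both endpoints, so this is the minimum enclosing circle.
The points at distance exactly r from the centre are P_2, P_5 — 2 points.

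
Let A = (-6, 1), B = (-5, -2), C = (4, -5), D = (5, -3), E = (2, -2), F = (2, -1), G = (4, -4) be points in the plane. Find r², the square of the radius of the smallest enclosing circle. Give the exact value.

A smallest enclosing disk is always determined by at most three of the input points on its boundary.
The minimum enclosing circle is determined by three boundary points: A, C, D.
Their circumcentre is (-17/26, -37/26) with r² = 11645/338.
The farthest remaining point G is at distance² 9565/338 ≤ 11645/338.

11645/338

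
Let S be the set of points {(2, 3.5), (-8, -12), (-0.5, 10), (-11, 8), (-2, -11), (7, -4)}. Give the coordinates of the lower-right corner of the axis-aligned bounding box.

(7, -12)

x-range [-11, 7], y-range [-12, 10].
The lower-right corner is (7, -12).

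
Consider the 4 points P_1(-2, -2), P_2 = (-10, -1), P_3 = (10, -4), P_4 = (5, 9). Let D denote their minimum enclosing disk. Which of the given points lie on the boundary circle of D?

P_2, P_3, P_4

By Welzl's lemma the MEC is supported by two points (diametrically opposite) or three points (on a circumcircle).
The minimum enclosing circle is determined by three boundary points: P_2, P_3, P_4.
Their circumcentre is (33/98, -25/98) with r² = 515749/4802.
The farthest remaining point P_1 is at distance² 40841/4802 ≤ 515749/4802.
The points at distance exactly r from the centre are P_2, P_3, P_4 — 3 points.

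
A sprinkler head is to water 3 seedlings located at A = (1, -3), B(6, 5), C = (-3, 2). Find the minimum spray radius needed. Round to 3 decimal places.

5.027

Side lengths²: AB² = 89, AC² = 41, BC² = 90.
Since BC² = 90 < 89 + 41 = 130, the triangle is acute, so the smallest enclosing circle is the circumcircle.
Circumcentre = (77/38, 73/38), r² = 18245/722.
r = √(18245/722) ≈ 5.027.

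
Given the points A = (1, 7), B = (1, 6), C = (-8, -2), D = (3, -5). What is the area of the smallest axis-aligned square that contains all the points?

144

The bounding box has width 11 and height 12.
An axis-aligned square enclosing the set must have side ≥ max(width, height).
So the minimum side is max(11, 12) = 12.
Area = 12² = 144.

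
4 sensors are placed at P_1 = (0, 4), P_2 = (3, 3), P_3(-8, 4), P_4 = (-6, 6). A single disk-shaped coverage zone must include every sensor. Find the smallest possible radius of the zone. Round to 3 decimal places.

A smallest enclosing disk is always determined by at most three of the input points on its boundary.
The farthest pair is P_2–P_3 with squared distance 122. The circle on this segment as diameter has centre (-2.5, 3.5) and r² = 122/4 = 30.5.
Check P_1: distance² to centre = 6.5 ≤ 30.5, so it lies inside.
All remaining points lie in this disk, and no smaller disk contains both endpoints, so this is the minimum enclosing circle.
r = √(30.5) ≈ 5.523.

5.523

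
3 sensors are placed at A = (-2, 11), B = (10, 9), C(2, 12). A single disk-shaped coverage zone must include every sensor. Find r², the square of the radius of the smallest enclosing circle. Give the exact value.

Side lengths²: AB² = 148, AC² = 17, BC² = 73.
Since AB² = 148 ≥ 73 + 17 = 90, the angle opposite AB is not acute, so the smallest enclosing circle has AB as diameter.
Centre = midpoint of AB = (4, 10), r² = 148/4 = 37.

37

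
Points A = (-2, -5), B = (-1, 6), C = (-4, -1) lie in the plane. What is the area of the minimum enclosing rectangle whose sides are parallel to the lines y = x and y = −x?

60

In coordinates u = x + y, v = x − y the rectangle is axis-aligned; the map (x,y)→(u,v) scales areas by 2.
u-values: -7, 5, -5; range = 5 − (-7) = 12.
v-values: 3, -7, -3; range = 3 − (-7) = 10.
Area = (12 × 10) / 2 = 60.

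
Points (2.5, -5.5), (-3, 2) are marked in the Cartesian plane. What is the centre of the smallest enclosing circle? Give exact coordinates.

The smallest circle enclosing two points has them as diameter endpoints.
Centre = midpoint = (-0.25, -1.75); r² = |(2.5, -5.5)−(-3, 2)|²/4 = 86.5/4 = 21.625.
Centre = (-0.25, -1.75).

(-0.25, -1.75)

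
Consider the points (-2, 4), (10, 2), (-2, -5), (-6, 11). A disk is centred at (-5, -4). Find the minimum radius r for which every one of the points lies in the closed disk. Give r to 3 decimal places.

16.155

The required radius is the distance from (-5, -4) to the farthest point.
Squared distances: 73, 261, 10, 226.
Maximum is 261, attained at (10, 2).
r = √261 ≈ 16.155.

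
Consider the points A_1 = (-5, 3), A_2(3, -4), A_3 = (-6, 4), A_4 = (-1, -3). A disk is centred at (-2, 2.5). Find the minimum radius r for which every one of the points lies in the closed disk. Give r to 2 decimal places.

The required radius is the distance from (-2, 2.5) to the farthest point.
Squared distances: 9.25, 67.25, 18.25, 31.25.
Maximum is 67.25, attained at A_2.
r = √(67.25) ≈ 8.20.

8.20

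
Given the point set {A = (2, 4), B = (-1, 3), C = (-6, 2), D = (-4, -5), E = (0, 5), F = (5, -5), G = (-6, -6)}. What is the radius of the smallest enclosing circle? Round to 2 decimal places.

By Welzl's lemma the MEC is supported by two points (diametrically opposite) or three points (on a circumcircle).
The minimum enclosing circle is determined by three boundary points: E, F, G.
Their circumcentre is (-39/46, -77/46) with r² = 47885/1058.
The farthest remaining point A is at distance² 42641/1058 ≤ 47885/1058.
r = √(47885/1058) ≈ 6.73.

6.73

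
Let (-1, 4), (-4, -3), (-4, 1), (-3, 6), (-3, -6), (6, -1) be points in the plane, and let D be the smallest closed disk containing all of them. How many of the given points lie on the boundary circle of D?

The minimum enclosing circle of a finite set is fixed by two of the points (as a diameter) or three (as a circumcircle).
The minimum enclosing circle is determined by three boundary points: (-3, 6), (-3, -6), (6, -1).
Their circumcentre is (-4/9, 0) with r² = 3445/81.
The farthest remaining point (-4, -3) is at distance² 1753/81 ≤ 3445/81.
The points at distance exactly r from the centre are (-3, 6), (-3, -6), (6, -1) — 3 points.

3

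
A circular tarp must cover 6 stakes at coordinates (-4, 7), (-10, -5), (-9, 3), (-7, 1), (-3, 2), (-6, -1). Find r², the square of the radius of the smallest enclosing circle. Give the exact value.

45

The minimum enclosing circle of a finite set is fixed by two of the points (as a diameter) or three (as a circumcircle).
The farthest pair is (-4, 7)–(-10, -5) with squared distance 180. The circle on this segment as diameter has centre (-7, 1) and r² = 180/4 = 45.
Check (-9, 3): distance² to centre = 8 ≤ 45, so it lies inside.
All remaining points lie in this disk, and no smaller disk contains both endpoints, so this is the minimum enclosing circle.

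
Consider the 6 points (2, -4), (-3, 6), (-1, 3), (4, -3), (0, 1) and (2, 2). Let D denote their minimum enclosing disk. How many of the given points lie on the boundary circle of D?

3

A smallest enclosing disk is always determined by at most three of the input points on its boundary.
The farthest pair is (-3, 6)–(4, -3) with squared distance 130. The circle on this segment as diameter has centre (0.5, 1.5) and r² = 130/4 = 32.5.
Check (2, -4): distance² to centre = 32.5 ≤ 32.5, so it lies inside.
All remaining points lie in this disk, and no smaller disk contains both endpoints, so this is the minimum enclosing circle.
The points at distance exactly r from the centre are (2, -4), (-3, 6), (4, -3) — 3 points.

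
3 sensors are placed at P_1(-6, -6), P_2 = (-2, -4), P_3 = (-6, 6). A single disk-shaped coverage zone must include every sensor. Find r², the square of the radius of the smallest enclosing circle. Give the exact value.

Side lengths²: P_1P_2² = 20, P_1P_3² = 144, P_2P_3² = 116.
Since P_1P_3² = 144 ≥ 116 + 20 = 136, the angle opposite P_1P_3 is not acute, so the smallest enclosing circle has P_1P_3 as diameter.
Centre = midpoint of P_1P_3 = (-6, 0), r² = 144/4 = 36.

36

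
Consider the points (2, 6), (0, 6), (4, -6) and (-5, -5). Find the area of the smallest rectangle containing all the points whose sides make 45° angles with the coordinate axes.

In coordinates u = x + y, v = x − y the rectangle is axis-aligned; the map (x,y)→(u,v) scales areas by 2.
u-values: 8, 6, -2, -10; range = 8 − (-10) = 18.
v-values: -4, -6, 10, 0; range = 10 − (-6) = 16.
Area = (18 × 16) / 2 = 144.

144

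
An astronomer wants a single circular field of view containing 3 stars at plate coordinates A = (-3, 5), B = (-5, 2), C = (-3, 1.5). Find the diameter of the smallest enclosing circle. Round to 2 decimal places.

Side lengths²: AB² = 13, AC² = 12.25, BC² = 4.25.
Since AB² = 13 < 12.25 + 4.25 = 16.5, the triangle is acute, so the smallest enclosing circle is the circumcircle.
Circumcentre = (-3.625, 3.25), r² = 3.453125.
Diameter = 2r = 2√(3.453125) ≈ 3.72.

3.72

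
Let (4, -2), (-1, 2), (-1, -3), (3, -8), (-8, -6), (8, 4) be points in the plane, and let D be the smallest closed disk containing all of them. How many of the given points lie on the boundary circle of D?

The farthest pair is (-8, -6)–(8, 4) with squared distance 356. The circle on this segment as diameter has centre (0, -1) and r² = 356/4 = 89.
Check (4, -2): distance² to centre = 17 ≤ 89, so it lies inside.
All remaining points lie in this disk, and no smaller disk contains both endpoints, so this is the minimum enclosing circle.
The points at distance exactly r from the centre are (-8, -6), (8, 4) — 2 points.

2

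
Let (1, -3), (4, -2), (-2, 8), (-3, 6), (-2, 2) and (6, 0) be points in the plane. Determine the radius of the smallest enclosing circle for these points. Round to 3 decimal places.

By Welzl's lemma the MEC is supported by two points (diametrically opposite) or three points (on a circumcircle).
The minimum enclosing circle is determined by three boundary points: (1, -3), (-2, 8), (6, 0).
Their circumcentre is (0.875, 2.875) with r² = 34.53125.
The farthest remaining point (4, -2) is at distance² 33.53125 ≤ 34.53125.
r = √(34.53125) ≈ 5.876.

5.876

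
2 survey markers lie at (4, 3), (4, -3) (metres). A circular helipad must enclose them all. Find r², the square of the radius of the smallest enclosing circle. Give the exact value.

9

The smallest circle enclosing two points has them as diameter endpoints.
Centre = midpoint = (4, 0); r² = |(4, 3)−(4, -3)|²/4 = 36/4 = 9.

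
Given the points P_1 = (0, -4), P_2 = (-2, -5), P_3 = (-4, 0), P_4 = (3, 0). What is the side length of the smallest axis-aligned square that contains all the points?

7

The bounding box has width 7 and height 5.
An axis-aligned square enclosing the set must have side ≥ max(width, height).
So the minimum side is max(7, 5) = 7.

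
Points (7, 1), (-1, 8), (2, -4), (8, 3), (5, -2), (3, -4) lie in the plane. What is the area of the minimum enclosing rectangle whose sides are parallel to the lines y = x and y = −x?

104

In coordinates u = x + y, v = x − y the rectangle is axis-aligned; the map (x,y)→(u,v) scales areas by 2.
u-values: 8, 7, -2, 11, 3, -1; range = 11 − (-2) = 13.
v-values: 6, -9, 6, 5, 7, 7; range = 7 − (-9) = 16.
Area = (13 × 16) / 2 = 104.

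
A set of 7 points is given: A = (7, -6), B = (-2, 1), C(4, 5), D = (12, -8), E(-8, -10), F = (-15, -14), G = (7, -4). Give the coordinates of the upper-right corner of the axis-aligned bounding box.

(12, 5)

x-range [-15, 12], y-range [-14, 5].
The upper-right corner is (12, 5).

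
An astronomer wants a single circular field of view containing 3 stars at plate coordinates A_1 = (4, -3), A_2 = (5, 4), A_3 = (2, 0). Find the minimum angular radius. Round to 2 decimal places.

3.54

Side lengths²: A_1A_2² = 50, A_1A_3² = 13, A_2A_3² = 25.
Since A_1A_2² = 50 ≥ 25 + 13 = 38, the angle opposite A_1A_2 is not acute, so the smallest enclosing circle has A_1A_2 as diameter.
Centre = midpoint of A_1A_2 = (4.5, 0.5), r² = 50/4 = 12.5.
r = √(12.5) ≈ 3.54.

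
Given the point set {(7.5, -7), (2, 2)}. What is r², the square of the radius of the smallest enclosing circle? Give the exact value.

The smallest circle enclosing two points has them as diameter endpoints.
Centre = midpoint = (4.75, -2.5); r² = |(7.5, -7)−(2, 2)|²/4 = 111.25/4 = 27.8125.

27.8125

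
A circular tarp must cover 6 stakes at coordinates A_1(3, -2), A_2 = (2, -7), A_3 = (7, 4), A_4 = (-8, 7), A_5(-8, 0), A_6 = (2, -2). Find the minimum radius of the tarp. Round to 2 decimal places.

8.83

The minimum enclosing circle of a finite set is fixed by two of the points (as a diameter) or three (as a circumcircle).
The minimum enclosing circle is determined by three boundary points: A_2, A_3, A_4.
Their circumcentre is (-41/30, 7/6) with r² = 35113/450.
The farthest remaining point A_5 is at distance² 20413/450 ≤ 35113/450.
r = √(35113/450) ≈ 8.83.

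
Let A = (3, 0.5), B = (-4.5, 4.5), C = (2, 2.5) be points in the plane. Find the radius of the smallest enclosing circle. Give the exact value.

4.25

Side lengths²: AB² = 72.25, AC² = 5, BC² = 46.25.
Since AB² = 72.25 ≥ 46.25 + 5 = 51.25, the angle opposite AB is not acute, so the smallest enclosing circle has AB as diameter.
Centre = midpoint of AB = (-0.75, 2.5), r² = 72.25/4 = 18.0625.
r = √(18.0625) = 4.25.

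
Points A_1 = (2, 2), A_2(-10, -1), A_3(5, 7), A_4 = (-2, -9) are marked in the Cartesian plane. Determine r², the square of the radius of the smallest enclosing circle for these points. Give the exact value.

88145/1058

The minimum enclosing circle of a finite set is fixed by two of the points (as a diameter) or three (as a circumcircle).
The minimum enclosing circle is determined by three boundary points: A_2, A_3, A_4.
Their circumcentre is (-43/46, 3/46) with r² = 88145/1058.
The farthest remaining point A_1 is at distance² 13073/1058 ≤ 88145/1058.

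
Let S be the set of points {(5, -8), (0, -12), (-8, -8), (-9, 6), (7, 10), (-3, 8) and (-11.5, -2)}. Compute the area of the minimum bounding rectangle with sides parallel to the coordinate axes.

407

x ranges over [-11.5, 7], width 18.5.
y ranges over [-12, 10], height 22.
Area = 18.5 × 22 = 407.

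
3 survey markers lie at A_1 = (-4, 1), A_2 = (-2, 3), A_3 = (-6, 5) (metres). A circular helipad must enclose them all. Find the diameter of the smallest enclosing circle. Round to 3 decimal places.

Side lengths²: A_1A_2² = 8, A_1A_3² = 20, A_2A_3² = 20.
Since A_2A_3² = 20 < 20 + 8 = 28, the triangle is acute, so the smallest enclosing circle is the circumcircle.
Circumcentre = (-13/3, 10/3), r² = 50/9.
Diameter = 2r = 2√(50/9) ≈ 4.714.

4.714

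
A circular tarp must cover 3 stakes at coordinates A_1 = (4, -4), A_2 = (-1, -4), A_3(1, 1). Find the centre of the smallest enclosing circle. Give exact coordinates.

(1.5, -2.1)

Side lengths²: A_1A_2² = 25, A_1A_3² = 34, A_2A_3² = 29.
Since A_1A_3² = 34 < 29 + 25 = 54, the triangle is acute, so the smallest enclosing circle is the circumcircle.
Circumcentre = (1.5, -2.1), r² = 9.86.
Centre = (1.5, -2.1).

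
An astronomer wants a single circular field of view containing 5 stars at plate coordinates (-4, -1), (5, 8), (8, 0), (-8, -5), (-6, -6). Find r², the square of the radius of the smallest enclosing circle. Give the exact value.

20513/242

The minimum enclosing circle is determined by three boundary points: (5, 8), (8, 0), (-8, -5).
Their circumcentre is (-25/22, 25/22) with r² = 20513/242.
The farthest remaining point (-6, -6) is at distance² 18049/242 ≤ 20513/242.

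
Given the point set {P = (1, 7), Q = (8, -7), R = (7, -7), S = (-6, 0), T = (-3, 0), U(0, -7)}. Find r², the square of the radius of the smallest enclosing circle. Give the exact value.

1225/18

By Welzl's lemma the MEC is supported by two points (diametrically opposite) or three points (on a circumcircle).
The minimum enclosing circle is determined by three boundary points: P, Q, S.
Their circumcentre is (13/6, -7/6) with r² = 1225/18.
The farthest remaining point R is at distance² 1033/18 ≤ 1225/18.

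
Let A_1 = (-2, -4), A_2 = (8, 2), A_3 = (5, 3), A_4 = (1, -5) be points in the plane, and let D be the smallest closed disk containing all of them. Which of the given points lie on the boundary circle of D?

A_1, A_2

The minimum enclosing circle of a finite set is fixed by two of the points (as a diameter) or three (as a circumcircle).
The farthest pair is A_1–A_2 with squared distance 136. The circle on this segment as diameter has centre (3, -1) and r² = 136/4 = 34.
Check A_3: distance² to centre = 20 ≤ 34, so it lies inside.
All remaining points lie in this disk, and no smaller disk contains both endpoints, so this is the minimum enclosing circle.
The points at distance exactly r from the centre are A_1, A_2 — 2 points.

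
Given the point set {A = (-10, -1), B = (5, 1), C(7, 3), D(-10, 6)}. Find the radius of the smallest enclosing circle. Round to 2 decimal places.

The minimum enclosing circle is determined by three boundary points: A, C, D.
Their circumcentre is (-63/34, 2.5) with r² = 45445/578.
The farthest remaining point B is at distance² 28445/578 ≤ 45445/578.
r = √(45445/578) ≈ 8.87.

8.87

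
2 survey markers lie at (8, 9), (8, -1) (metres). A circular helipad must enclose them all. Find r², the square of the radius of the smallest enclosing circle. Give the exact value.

25

The smallest circle enclosing two points has them as diameter endpoints.
Centre = midpoint = (8, 4); r² = |(8, 9)−(8, -1)|²/4 = 100/4 = 25.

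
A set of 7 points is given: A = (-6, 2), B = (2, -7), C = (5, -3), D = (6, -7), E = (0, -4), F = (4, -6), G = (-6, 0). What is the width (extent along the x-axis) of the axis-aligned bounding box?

max x = 6, min x = -6, so width = 12.

12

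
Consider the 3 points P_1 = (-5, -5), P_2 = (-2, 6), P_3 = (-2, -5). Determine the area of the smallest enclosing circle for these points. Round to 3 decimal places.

Side lengths²: P_1P_2² = 130, P_1P_3² = 9, P_2P_3² = 121.
Since P_1P_2² = 130 ≥ 121 + 9 = 130, the angle opposite P_1P_2 is not acute, so the smallest enclosing circle has P_1P_2 as diameter.
Centre = midpoint of P_1P_2 = (-3.5, 0.5), r² = 130/4 = 32.5.
Area = π·r² = π·32.5 ≈ 102.102.

102.102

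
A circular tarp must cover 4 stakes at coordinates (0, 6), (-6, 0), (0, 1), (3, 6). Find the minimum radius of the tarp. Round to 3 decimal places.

5.408

The minimum enclosing circle of a finite set is fixed by two of the points (as a diameter) or three (as a circumcircle).
The farthest pair is (-6, 0)–(3, 6) with squared distance 117. The circle on this segment as diameter has centre (-1.5, 3) and r² = 117/4 = 29.25.
Check (0, 6): distance² to centre = 11.25 ≤ 29.25, so it lies inside.
All remaining points lie in this disk, and no smaller disk contains both endpoints, so this is the minimum enclosing circle.
r = √(29.25) ≈ 5.408.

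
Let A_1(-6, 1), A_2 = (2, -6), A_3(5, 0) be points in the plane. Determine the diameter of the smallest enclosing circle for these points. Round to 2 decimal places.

11.42

Side lengths²: A_1A_2² = 113, A_1A_3² = 122, A_2A_3² = 45.
Since A_1A_3² = 122 < 113 + 45 = 158, the triangle is acute, so the smallest enclosing circle is the circumcircle.
Circumcentre = (-29/46, -43/46), r² = 34465/1058.
Diameter = 2r = 2√(34465/1058) ≈ 11.42.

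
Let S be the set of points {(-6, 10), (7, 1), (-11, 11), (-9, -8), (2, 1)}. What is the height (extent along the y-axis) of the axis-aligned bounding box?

19

max y = 11, min y = -8, so height = 19.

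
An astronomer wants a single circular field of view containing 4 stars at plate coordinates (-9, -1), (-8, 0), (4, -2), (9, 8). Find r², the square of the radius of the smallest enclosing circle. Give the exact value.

101.25

The farthest pair is (-9, -1)–(9, 8) with squared distance 405. The circle on this segment as diameter has centre (0, 3.5) and r² = 405/4 = 101.25.
Check (-8, 0): distance² to centre = 76.25 ≤ 101.25, so it lies inside.
All remaining points lie in this disk, and no smaller disk contains both endpoints, so this is the minimum enclosing circle.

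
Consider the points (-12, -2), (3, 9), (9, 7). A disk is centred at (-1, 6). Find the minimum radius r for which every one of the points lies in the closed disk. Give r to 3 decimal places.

13.601

The required radius is the distance from (-1, 6) to the farthest point.
Squared distances: 185, 25, 101.
Maximum is 185, attained at (-12, -2).
r = √185 ≈ 13.601.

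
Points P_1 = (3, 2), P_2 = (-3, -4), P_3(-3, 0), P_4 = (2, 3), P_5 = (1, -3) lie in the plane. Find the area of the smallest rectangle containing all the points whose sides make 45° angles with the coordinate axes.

In coordinates u = x + y, v = x − y the rectangle is axis-aligned; the map (x,y)→(u,v) scales areas by 2.
u-values: 5, -7, -3, 5, -2; range = 5 − (-7) = 12.
v-values: 1, 1, -3, -1, 4; range = 4 − (-3) = 7.
Area = (12 × 7) / 2 = 42.

42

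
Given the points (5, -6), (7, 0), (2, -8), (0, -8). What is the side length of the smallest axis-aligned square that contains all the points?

The bounding box has width 7 and height 8.
An axis-aligned square enclosing the set must have side ≥ max(width, height).
So the minimum side is max(7, 8) = 8.

8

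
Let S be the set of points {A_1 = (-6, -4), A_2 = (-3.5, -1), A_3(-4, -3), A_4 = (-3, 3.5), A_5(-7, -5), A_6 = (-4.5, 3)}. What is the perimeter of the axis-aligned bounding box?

Width = max x − min x = -3 − (-7) = 4.
Height = max y − min y = 3.5 − (-5) = 8.5.
Perimeter = 2(4 + 8.5) = 25.

25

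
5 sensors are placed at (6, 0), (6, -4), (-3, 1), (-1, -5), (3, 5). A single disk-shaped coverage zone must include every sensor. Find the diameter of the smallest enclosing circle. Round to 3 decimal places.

The minimum enclosing circle is determined by three boundary points: (6, -4), (-1, -5), (3, 5).
Their circumcentre is (21/11, -4/11) with r² = 3625/121.
The farthest remaining point (-3, 1) is at distance² 3141/121 ≤ 3625/121.
Diameter = 2r = 2√(3625/121) ≈ 10.947.

10.947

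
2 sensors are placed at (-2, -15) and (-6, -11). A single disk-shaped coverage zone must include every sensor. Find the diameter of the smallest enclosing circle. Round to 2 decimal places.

The smallest circle enclosing two points has them as diameter endpoints.
Centre = midpoint = (-4, -13); r² = |(-2, -15)−(-6, -11)|²/4 = 32/4 = 8.
Diameter = 2r = 2√8 ≈ 5.66.

5.66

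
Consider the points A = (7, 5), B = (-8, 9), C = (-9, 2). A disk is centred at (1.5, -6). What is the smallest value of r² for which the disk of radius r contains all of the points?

315.25

The required radius is the distance from (1.5, -6) to the farthest point.
Squared distances: 151.25, 315.25, 174.25.
Maximum is 315.25, attained at B.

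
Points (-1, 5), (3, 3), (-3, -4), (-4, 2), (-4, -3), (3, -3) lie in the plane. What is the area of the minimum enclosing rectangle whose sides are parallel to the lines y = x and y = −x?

78

In coordinates u = x + y, v = x − y the rectangle is axis-aligned; the map (x,y)→(u,v) scales areas by 2.
u-values: 4, 6, -7, -2, -7, 0; range = 6 − (-7) = 13.
v-values: -6, 0, 1, -6, -1, 6; range = 6 − (-6) = 12.
Area = (13 × 12) / 2 = 78.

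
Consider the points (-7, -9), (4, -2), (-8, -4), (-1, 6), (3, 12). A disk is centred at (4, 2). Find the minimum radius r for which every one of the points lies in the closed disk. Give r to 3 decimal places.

The required radius is the distance from (4, 2) to the farthest point.
Squared distances: 242, 16, 180, 41, 101.
Maximum is 242, attained at (-7, -9).
r = √242 ≈ 15.556.

15.556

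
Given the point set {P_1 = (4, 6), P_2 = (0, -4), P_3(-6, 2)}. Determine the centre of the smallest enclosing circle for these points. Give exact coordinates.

(-1/7, 13/7)

Side lengths²: P_1P_2² = 116, P_1P_3² = 116, P_2P_3² = 72.
Since P_1P_3² = 116 < 116 + 72 = 188, the triangle is acute, so the smallest enclosing circle is the circumcircle.
Circumcentre = (-1/7, 13/7), r² = 1682/49.
Centre = (-1/7, 13/7).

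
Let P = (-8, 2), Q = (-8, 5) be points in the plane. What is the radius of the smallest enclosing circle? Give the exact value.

The smallest circle enclosing two points has them as diameter endpoints.
Centre = midpoint = (-8, 3.5); r² = |PQ|²/4 = 9/4 = 2.25.
r = √(2.25) = 1.5.

1.5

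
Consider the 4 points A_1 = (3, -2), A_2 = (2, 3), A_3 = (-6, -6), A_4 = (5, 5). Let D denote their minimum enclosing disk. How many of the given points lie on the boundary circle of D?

2

A smallest enclosing disk is always determined by at most three of the input points on its boundary.
The farthest pair is A_3–A_4 with squared distance 242. The circle on this segment as diameter has centre (-0.5, -0.5) and r² = 242/4 = 60.5.
Check A_1: distance² to centre = 14.5 ≤ 60.5, so it lies inside.
All remaining points lie in this disk, and no smaller disk contains both endpoints, so this is the minimum enclosing circle.
The points at distance exactly r from the centre are A_3, A_4 — 2 points.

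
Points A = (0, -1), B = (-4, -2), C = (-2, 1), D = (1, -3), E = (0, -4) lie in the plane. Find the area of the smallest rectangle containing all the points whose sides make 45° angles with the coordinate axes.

17.5

In coordinates u = x + y, v = x − y the rectangle is axis-aligned; the map (x,y)→(u,v) scales areas by 2.
u-values: -1, -6, -1, -2, -4; range = -1 − (-6) = 5.
v-values: 1, -2, -3, 4, 4; range = 4 − (-3) = 7.
Area = (5 × 7) / 2 = 17.5.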